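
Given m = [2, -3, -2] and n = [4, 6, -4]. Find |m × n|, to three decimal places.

33.941

i: (-3)·(-4) - (-2)·6 = 12 - (-12) = 24
j: (-2)·4 - 2·(-4) = -8 - (-8) = 0
k: 2·6 - (-3)·4 = 12 - (-12) = 24
m × n = (24, 0, 24)
|m × n| = √(24² + 0² + 24²) = √1152 ≈ 33.9411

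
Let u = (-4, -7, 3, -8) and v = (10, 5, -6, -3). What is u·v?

-69

u · v = (-4)·10 + (-7)·5 + 3·(-6) + (-8)·(-3) = -40 - 35 - 18 + 24 = -69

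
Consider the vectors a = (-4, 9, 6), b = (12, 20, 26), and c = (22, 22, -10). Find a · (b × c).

8260

b × c:
i: 20·(-10) - 26·22 = -200 - 572 = -772
j: 26·22 - 12·(-10) = 572 - (-120) = 692
k: 12·22 - 20·22 = 264 - 440 = -176
b × c = (-772, 692, -176)
a · (b × c) = (-4)·(-772) + 9·692 + 6·(-176) = 3088 + 6228 - 1056 = 8260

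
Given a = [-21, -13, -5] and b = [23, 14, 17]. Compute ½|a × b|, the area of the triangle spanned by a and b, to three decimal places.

142.645

i: (-13)·17 - (-5)·14 = -221 - (-70) = -151
j: (-5)·23 - (-21)·17 = -115 - (-357) = 242
k: (-21)·14 - (-13)·23 = -294 - (-299) = 5
a × b = (-151, 242, 5)
|a × b| = √((-151)² + 242² + 5²) = √81390 ≈ 285.2893
area = ½ · 285.2893 ≈ 142.645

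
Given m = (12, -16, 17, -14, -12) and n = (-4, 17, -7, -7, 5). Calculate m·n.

-401

m · n = 12·(-4) + (-16)·17 + 17·(-7) + (-14)·(-7) + (-12)·5 = -48 - 272 - 119 + 98 - 60 = -401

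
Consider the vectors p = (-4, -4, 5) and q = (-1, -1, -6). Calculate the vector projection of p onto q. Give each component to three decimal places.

(0.579, 0.579, 3.474)

p · q = (-4)·(-1) + (-4)·(-1) + 5·(-6) = 4 + 4 - 30 = -22
|q|² = 1 + 1 + 36 = 38
proj_q p = (-22/38) · (-1, -1, -6) ≈ (0.579, 0.579, 3.474)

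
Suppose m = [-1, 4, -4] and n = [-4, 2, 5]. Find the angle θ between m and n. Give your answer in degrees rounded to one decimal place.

m · n = (-1)·(-4) + 4·2 + (-4)·5 = 4 + 8 - 20 = -8
|m|² = 1 + 16 + 16 = 33,  |m| = √33 ≈ 5.744563
|n|² = 16 + 4 + 25 = 45,  |n| = √45 ≈ 6.708204
cos θ = -8 / (5.744563 · 6.708204) ≈ -0.20760
θ = arccos(-0.20760) ≈ 102.0°

102.0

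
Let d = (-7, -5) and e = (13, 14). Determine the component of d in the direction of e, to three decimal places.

d · e = (-7)·13 + (-5)·14 = -91 - 70 = -161
|e| = √(169 + 196) = √365 ≈ 19.1050
comp_e d = -161 / √365 ≈ -8.427

-8.427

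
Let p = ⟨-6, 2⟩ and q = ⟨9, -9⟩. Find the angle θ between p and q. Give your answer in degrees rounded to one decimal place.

p · q = (-6)·9 + 2·(-9) = -54 - 18 = -72
|p|² = 36 + 4 = 40,  |p| = √40 ≈ 6.324555
|q|² = 81 + 81 = 162,  |q| = √162 ≈ 12.727922
cos θ = -72 / (6.324555 · 12.727922) ≈ -0.89443
θ = arccos(-0.89443) ≈ 153.4°

153.4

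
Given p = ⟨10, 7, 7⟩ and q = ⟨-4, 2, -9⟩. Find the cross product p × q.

i: 7·(-9) - 7·2 = -63 - 14 = -77
j: 7·(-4) - 10·(-9) = -28 - (-90) = 62
k: 10·2 - 7·(-4) = 20 - (-28) = 48
p × q = (-77, 62, 48)

(-77, 62, 48)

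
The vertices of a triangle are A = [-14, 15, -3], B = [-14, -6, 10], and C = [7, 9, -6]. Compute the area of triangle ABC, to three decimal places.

268.743

AB = (0, -21, 13),  AC = (21, -6, -3)
i: (-21)·(-3) - 13·(-6) = 63 - (-78) = 141
j: 13·21 - 0·(-3) = 273 - 0 = 273
k: 0·(-6) - (-21)·21 = 0 - (-441) = 441
AB × AC = (141, 273, 441)
|AB × AC| = √288891 ≈ 537.4858
area = ½ · 537.4858 ≈ 268.743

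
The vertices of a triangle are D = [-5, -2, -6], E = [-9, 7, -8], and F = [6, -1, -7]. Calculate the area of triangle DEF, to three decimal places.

53.231

DE = (-4, 9, -2),  DF = (11, 1, -1)
i: 9·(-1) - (-2)·1 = -9 - (-2) = -7
j: (-2)·11 - (-4)·(-1) = -22 - 4 = -26
k: (-4)·1 - 9·11 = -4 - 99 = -103
DE × DF = (-7, -26, -103)
|DE × DF| = √11334 ≈ 106.4613
area = ½ · 106.4613 ≈ 53.231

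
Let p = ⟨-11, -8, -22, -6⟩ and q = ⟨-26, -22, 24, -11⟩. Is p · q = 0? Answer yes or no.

p · q = (-11)·(-26) + (-8)·(-22) + (-22)·24 + (-6)·(-11) = 286 + 176 - 528 + 66 = 0
Zero, so the vectors are orthogonal.

yes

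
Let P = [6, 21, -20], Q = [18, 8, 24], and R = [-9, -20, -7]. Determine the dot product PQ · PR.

925

PQ = Q − P = (12, -13, 44)
PR = R − P = (-15, -41, 13)
PQ · PR = 12·(-15) + (-13)·(-41) + 44·13 = -180 + 533 + 572 = 925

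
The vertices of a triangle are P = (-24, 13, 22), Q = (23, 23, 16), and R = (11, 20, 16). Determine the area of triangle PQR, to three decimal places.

PQ = (47, 10, -6),  PR = (35, 7, -6)
i: 10·(-6) - (-6)·7 = -60 - (-42) = -18
j: (-6)·35 - 47·(-6) = -210 - (-282) = 72
k: 47·7 - 10·35 = 329 - 350 = -21
PQ × PR = (-18, 72, -21)
|PQ × PR| = √5949 ≈ 77.1298
area = ½ · 77.1298 ≈ 38.565

38.565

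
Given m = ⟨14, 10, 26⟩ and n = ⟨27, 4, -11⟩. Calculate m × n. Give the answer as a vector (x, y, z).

i: 10·(-11) - 26·4 = -110 - 104 = -214
j: 26·27 - 14·(-11) = 702 - (-154) = 856
k: 14·4 - 10·27 = 56 - 270 = -214
m × n = (-214, 856, -214)

(-214, 856, -214)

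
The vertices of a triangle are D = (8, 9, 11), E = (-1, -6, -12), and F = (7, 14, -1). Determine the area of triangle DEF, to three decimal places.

DE = (-9, -15, -23),  DF = (-1, 5, -12)
i: (-15)·(-12) - (-23)·5 = 180 - (-115) = 295
j: (-23)·(-1) - (-9)·(-12) = 23 - 108 = -85
k: (-9)·5 - (-15)·(-1) = -45 - 15 = -60
DE × DF = (295, -85, -60)
|DE × DF| = √97850 ≈ 312.8098
area = ½ · 312.8098 ≈ 156.405

156.405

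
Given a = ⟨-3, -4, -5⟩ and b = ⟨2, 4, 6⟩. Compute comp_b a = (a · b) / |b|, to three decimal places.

-6.949

a · b = (-3)·2 + (-4)·4 + (-5)·6 = -6 - 16 - 30 = -52
|b| = √(4 + 16 + 36) = √56 ≈ 7.4833
comp_b a = -52 / √56 ≈ -6.949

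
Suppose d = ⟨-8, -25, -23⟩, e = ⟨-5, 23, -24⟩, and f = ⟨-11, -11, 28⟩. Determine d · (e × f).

-20224

e × f:
i: 23·28 - (-24)·(-11) = 644 - 264 = 380
j: (-24)·(-11) - (-5)·28 = 264 - (-140) = 404
k: (-5)·(-11) - 23·(-11) = 55 - (-253) = 308
e × f = (380, 404, 308)
d · (e × f) = (-8)·380 + (-25)·404 + (-23)·308 = -3040 - 10100 - 7084 = -20224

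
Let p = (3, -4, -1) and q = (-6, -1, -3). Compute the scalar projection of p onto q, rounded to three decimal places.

p · q = 3·(-6) + (-4)·(-1) + (-1)·(-3) = -18 + 4 + 3 = -11
|q| = √(36 + 1 + 9) = √46 ≈ 6.7823
comp_q p = -11 / √46 ≈ -1.622

-1.622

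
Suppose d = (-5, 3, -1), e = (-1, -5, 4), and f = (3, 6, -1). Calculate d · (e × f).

e × f:
i: (-5)·(-1) - 4·6 = 5 - 24 = -19
j: 4·3 - (-1)·(-1) = 12 - 1 = 11
k: (-1)·6 - (-5)·3 = -6 - (-15) = 9
e × f = (-19, 11, 9)
d · (e × f) = (-5)·(-19) + 3·11 + (-1)·9 = 95 + 33 - 9 = 119

119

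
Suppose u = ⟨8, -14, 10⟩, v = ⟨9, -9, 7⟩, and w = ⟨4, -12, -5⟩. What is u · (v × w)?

-710

v × w:
i: (-9)·(-5) - 7·(-12) = 45 - (-84) = 129
j: 7·4 - 9·(-5) = 28 - (-45) = 73
k: 9·(-12) - (-9)·4 = -108 - (-36) = -72
v × w = (129, 73, -72)
u · (v × w) = 8·129 + (-14)·73 + 10·(-72) = 1032 - 1022 - 720 = -710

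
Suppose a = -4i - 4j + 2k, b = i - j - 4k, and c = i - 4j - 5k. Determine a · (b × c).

34

b × c:
i: (-1)·(-5) - (-4)·(-4) = 5 - 16 = -11
j: (-4)·1 - 1·(-5) = -4 - (-5) = 1
k: 1·(-4) - (-1)·1 = -4 - (-1) = -3
b × c = (-11, 1, -3)
a · (b × c) = (-4)·(-11) + (-4)·1 + 2·(-3) = 44 - 4 - 6 = 34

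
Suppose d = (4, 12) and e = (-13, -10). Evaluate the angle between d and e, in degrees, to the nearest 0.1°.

d · e = 4·(-13) + 12·(-10) = -52 - 120 = -172
|d|² = 16 + 144 = 160,  |d| = √160 ≈ 12.649111
|e|² = 169 + 100 = 269,  |e| = √269 ≈ 16.401219
cos θ = -172 / (12.649111 · 16.401219) ≈ -0.82907
θ = arccos(-0.82907) ≈ 146.0°

146.0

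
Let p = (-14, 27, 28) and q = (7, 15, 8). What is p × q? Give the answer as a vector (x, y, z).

(-204, 308, -399)

i: 27·8 - 28·15 = 216 - 420 = -204
j: 28·7 - (-14)·8 = 196 - (-112) = 308
k: (-14)·15 - 27·7 = -210 - 189 = -399
p × q = (-204, 308, -399)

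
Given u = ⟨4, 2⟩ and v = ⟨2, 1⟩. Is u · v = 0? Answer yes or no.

u · v = 4·2 + 2·1 = 8 + 2 = 10
Nonzero, so the vectors are not orthogonal.

no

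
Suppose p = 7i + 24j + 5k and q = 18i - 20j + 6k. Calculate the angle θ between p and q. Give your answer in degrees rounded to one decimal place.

117.5

p · q = 7·18 + 24·(-20) + 5·6 = 126 - 480 + 30 = -324
|p|² = 49 + 576 + 25 = 650,  |p| = √650 ≈ 25.495098
|q|² = 324 + 400 + 36 = 760,  |q| = √760 ≈ 27.568098
cos θ = -324 / (25.495098 · 27.568098) ≈ -0.46098
θ = arccos(-0.46098) ≈ 117.5°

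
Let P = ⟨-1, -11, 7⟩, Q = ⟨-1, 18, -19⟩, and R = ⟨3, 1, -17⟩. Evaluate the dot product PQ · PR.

PQ = Q − P = (0, 29, -26)
PR = R − P = (4, 12, -24)
PQ · PR = 0·4 + 29·12 + (-26)·(-24) = 0 + 348 + 624 = 972

972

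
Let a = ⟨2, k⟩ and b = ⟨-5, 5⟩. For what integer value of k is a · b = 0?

a · b = 2·(-5) + k·5 = -10 + 5k
Set equal to 0: 5k = 10, so k = 2.

2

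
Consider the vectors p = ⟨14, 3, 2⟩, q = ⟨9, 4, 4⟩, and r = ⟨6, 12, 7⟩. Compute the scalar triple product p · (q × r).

q × r:
i: 4·7 - 4·12 = 28 - 48 = -20
j: 4·6 - 9·7 = 24 - 63 = -39
k: 9·12 - 4·6 = 108 - 24 = 84
q × r = (-20, -39, 84)
p · (q × r) = 14·(-20) + 3·(-39) + 2·84 = -280 - 117 + 168 = -229

-229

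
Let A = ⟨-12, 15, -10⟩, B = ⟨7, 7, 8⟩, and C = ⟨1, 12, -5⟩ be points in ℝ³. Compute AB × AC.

(14, 139, 47)

AB = (19, -8, 18)
AC = (13, -3, 5)
i: (-8)·5 - 18·(-3) = -40 - (-54) = 14
j: 18·13 - 19·5 = 234 - 95 = 139
k: 19·(-3) - (-8)·13 = -57 - (-104) = 47
AB × AC = (14, 139, 47)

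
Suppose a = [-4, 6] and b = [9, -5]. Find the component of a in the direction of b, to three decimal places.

a · b = (-4)·9 + 6·(-5) = -36 - 30 = -66
|b| = √(81 + 25) = √106 ≈ 10.2956
comp_b a = -66 / √106 ≈ -6.410

-6.410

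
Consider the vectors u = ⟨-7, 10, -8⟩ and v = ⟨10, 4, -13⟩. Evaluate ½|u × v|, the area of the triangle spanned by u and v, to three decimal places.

i: 10·(-13) - (-8)·4 = -130 - (-32) = -98
j: (-8)·10 - (-7)·(-13) = -80 - 91 = -171
k: (-7)·4 - 10·10 = -28 - 100 = -128
u × v = (-98, -171, -128)
|u × v| = √((-98)² + (-171)² + (-128)²) = √55229 ≈ 235.0085
area = ½ · 235.0085 ≈ 117.504

117.504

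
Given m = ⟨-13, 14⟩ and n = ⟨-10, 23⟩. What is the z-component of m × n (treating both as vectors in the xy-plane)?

-159

(-13)·23 - 14·(-10) = -299 - (-140) = -159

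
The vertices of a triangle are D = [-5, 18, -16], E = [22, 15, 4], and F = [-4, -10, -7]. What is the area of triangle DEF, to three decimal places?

474.560

DE = (27, -3, 20),  DF = (1, -28, 9)
i: (-3)·9 - 20·(-28) = -27 - (-560) = 533
j: 20·1 - 27·9 = 20 - 243 = -223
k: 27·(-28) - (-3)·1 = -756 - (-3) = -753
DE × DF = (533, -223, -753)
|DE × DF| = √900827 ≈ 949.1191
area = ½ · 949.1191 ≈ 474.560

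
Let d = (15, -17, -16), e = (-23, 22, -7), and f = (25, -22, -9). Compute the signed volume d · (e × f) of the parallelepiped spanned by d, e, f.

1918

e × f:
i: 22·(-9) - (-7)·(-22) = -198 - 154 = -352
j: (-7)·25 - (-23)·(-9) = -175 - 207 = -382
k: (-23)·(-22) - 22·25 = 506 - 550 = -44
e × f = (-352, -382, -44)
d · (e × f) = 15·(-352) + (-17)·(-382) + (-16)·(-44) = -5280 + 6494 + 704 = 1918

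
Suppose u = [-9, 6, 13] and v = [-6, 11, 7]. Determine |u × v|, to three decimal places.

i: 6·7 - 13·11 = 42 - 143 = -101
j: 13·(-6) - (-9)·7 = -78 - (-63) = -15
k: (-9)·11 - 6·(-6) = -99 - (-36) = -63
u × v = (-101, -15, -63)
|u × v| = √((-101)² + (-15)² + (-63)²) = √14395 ≈ 119.9792

119.979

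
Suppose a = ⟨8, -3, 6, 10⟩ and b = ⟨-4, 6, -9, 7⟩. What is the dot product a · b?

-34

a · b = 8·(-4) + (-3)·6 + 6·(-9) + 10·7 = -32 - 18 - 54 + 70 = -34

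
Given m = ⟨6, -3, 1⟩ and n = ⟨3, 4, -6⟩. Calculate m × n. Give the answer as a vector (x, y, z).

(14, 39, 33)

i: (-3)·(-6) - 1·4 = 18 - 4 = 14
j: 1·3 - 6·(-6) = 3 - (-36) = 39
k: 6·4 - (-3)·3 = 24 - (-9) = 33
m × n = (14, 39, 33)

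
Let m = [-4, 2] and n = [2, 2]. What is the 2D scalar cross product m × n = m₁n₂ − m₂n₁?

(-4)·2 - 2·2 = -8 - 4 = -12

-12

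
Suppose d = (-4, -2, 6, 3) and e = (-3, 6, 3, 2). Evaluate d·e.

d · e = (-4)·(-3) + (-2)·6 + 6·3 + 3·2 = 12 - 12 + 18 + 6 = 24

24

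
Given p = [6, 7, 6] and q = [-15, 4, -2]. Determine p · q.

-74

p · q = 6·(-15) + 7·4 + 6·(-2) = -90 + 28 - 12 = -74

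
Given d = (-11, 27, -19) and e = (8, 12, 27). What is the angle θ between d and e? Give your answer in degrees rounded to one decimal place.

d · e = (-11)·8 + 27·12 + (-19)·27 = -88 + 324 - 513 = -277
|d|² = 121 + 729 + 361 = 1211,  |d| = √1211 ≈ 34.799425
|e|² = 64 + 144 + 729 = 937,  |e| = √937 ≈ 30.610456
cos θ = -277 / (34.799425 · 30.610456) ≈ -0.26004
θ = arccos(-0.26004) ≈ 105.1°

105.1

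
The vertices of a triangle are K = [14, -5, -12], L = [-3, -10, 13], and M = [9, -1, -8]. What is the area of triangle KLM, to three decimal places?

81.083

KL = (-17, -5, 25),  KM = (-5, 4, 4)
i: (-5)·4 - 25·4 = -20 - 100 = -120
j: 25·(-5) - (-17)·4 = -125 - (-68) = -57
k: (-17)·4 - (-5)·(-5) = -68 - 25 = -93
KL × KM = (-120, -57, -93)
|KL × KM| = √26298 ≈ 162.1666
area = ½ · 162.1666 ≈ 81.083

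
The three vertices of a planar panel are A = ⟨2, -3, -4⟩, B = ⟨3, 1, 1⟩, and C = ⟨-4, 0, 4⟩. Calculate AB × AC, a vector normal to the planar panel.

AB = (1, 4, 5)
AC = (-6, 3, 8)
i: 4·8 - 5·3 = 32 - 15 = 17
j: 5·(-6) - 1·8 = -30 - 8 = -38
k: 1·3 - 4·(-6) = 3 - (-24) = 27
AB × AC = (17, -38, 27)

(17, -38, 27)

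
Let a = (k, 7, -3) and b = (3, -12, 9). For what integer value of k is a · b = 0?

37

a · b = k·3 + 7·(-12) + (-3)·9 = -111 + 3k
Set equal to 0: 3k = 111, so k = 37.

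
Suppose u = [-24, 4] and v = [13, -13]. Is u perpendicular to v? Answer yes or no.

u · v = (-24)·13 + 4·(-13) = -312 - 52 = -364
Nonzero, so the vectors are not orthogonal.

no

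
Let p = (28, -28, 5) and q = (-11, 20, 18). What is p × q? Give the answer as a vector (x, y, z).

(-604, -559, 252)

i: (-28)·18 - 5·20 = -504 - 100 = -604
j: 5·(-11) - 28·18 = -55 - 504 = -559
k: 28·20 - (-28)·(-11) = 560 - 308 = 252
p × q = (-604, -559, 252)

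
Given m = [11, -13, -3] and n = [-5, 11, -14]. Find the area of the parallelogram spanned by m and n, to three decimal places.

279.145

i: (-13)·(-14) - (-3)·11 = 182 - (-33) = 215
j: (-3)·(-5) - 11·(-14) = 15 - (-154) = 169
k: 11·11 - (-13)·(-5) = 121 - 65 = 56
m × n = (215, 169, 56)
|m × n| = √(215² + 169² + 56²) = √77922 ≈ 279.1451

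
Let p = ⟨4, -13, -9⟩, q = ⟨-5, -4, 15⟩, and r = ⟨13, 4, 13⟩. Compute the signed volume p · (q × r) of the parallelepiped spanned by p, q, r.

q × r:
i: (-4)·13 - 15·4 = -52 - 60 = -112
j: 15·13 - (-5)·13 = 195 - (-65) = 260
k: (-5)·4 - (-4)·13 = -20 - (-52) = 32
q × r = (-112, 260, 32)
p · (q × r) = 4·(-112) + (-13)·260 + (-9)·32 = -448 - 3380 - 288 = -4116

-4116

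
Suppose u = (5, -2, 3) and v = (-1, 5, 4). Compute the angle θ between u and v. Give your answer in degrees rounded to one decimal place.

u · v = 5·(-1) + (-2)·5 + 3·4 = -5 - 10 + 12 = -3
|u|² = 25 + 4 + 9 = 38,  |u| = √38 ≈ 6.164414
|v|² = 1 + 25 + 16 = 42,  |v| = √42 ≈ 6.480741
cos θ = -3 / (6.164414 · 6.480741) ≈ -0.07509
θ = arccos(-0.07509) ≈ 94.3°

94.3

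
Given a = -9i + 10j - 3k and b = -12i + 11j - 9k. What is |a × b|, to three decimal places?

75.598

i: 10·(-9) - (-3)·11 = -90 - (-33) = -57
j: (-3)·(-12) - (-9)·(-9) = 36 - 81 = -45
k: (-9)·11 - 10·(-12) = -99 - (-120) = 21
a × b = (-57, -45, 21)
|a × b| = √((-57)² + (-45)² + 21²) = √5715 ≈ 75.5976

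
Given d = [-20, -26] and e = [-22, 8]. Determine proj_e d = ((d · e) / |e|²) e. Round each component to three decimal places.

d · e = (-20)·(-22) + (-26)·8 = 440 - 208 = 232
|e|² = 484 + 64 = 548
proj_e d = (232/548) · (-22, 8) ≈ (-9.314, 3.387)

(-9.314, 3.387)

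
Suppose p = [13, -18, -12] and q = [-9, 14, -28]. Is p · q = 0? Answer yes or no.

p · q = 13·(-9) + (-18)·14 + (-12)·(-28) = -117 - 252 + 336 = -33
Nonzero, so the vectors are not orthogonal.

no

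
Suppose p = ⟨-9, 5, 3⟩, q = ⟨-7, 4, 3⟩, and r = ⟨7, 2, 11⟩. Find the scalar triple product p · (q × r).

22

q × r:
i: 4·11 - 3·2 = 44 - 6 = 38
j: 3·7 - (-7)·11 = 21 - (-77) = 98
k: (-7)·2 - 4·7 = -14 - 28 = -42
q × r = (38, 98, -42)
p · (q × r) = (-9)·38 + 5·98 + 3·(-42) = -342 + 490 - 126 = 22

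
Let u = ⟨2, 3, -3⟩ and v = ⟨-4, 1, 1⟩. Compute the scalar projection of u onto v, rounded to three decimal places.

-1.886

u · v = 2·(-4) + 3·1 + (-3)·1 = -8 + 3 - 3 = -8
|v| = √(16 + 1 + 1) = √18 ≈ 4.2426
comp_v u = -8 / √18 ≈ -1.886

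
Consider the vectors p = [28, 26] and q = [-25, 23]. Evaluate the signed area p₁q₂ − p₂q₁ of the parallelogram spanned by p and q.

28·23 - 26·(-25) = 644 - (-650) = 1294

1294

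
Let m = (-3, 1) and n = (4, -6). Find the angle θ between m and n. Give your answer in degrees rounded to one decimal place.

m · n = (-3)·4 + 1·(-6) = -12 - 6 = -18
|m|² = 9 + 1 = 10,  |m| = √10 ≈ 3.162278
|n|² = 16 + 36 = 52,  |n| = √52 ≈ 7.211103
cos θ = -18 / (3.162278 · 7.211103) ≈ -0.78935
θ = arccos(-0.78935) ≈ 142.1°

142.1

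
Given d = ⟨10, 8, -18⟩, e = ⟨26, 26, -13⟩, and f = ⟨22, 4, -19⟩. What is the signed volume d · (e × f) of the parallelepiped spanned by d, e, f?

5668

e × f:
i: 26·(-19) - (-13)·4 = -494 - (-52) = -442
j: (-13)·22 - 26·(-19) = -286 - (-494) = 208
k: 26·4 - 26·22 = 104 - 572 = -468
e × f = (-442, 208, -468)
d · (e × f) = 10·(-442) + 8·208 + (-18)·(-468) = -4420 + 1664 + 8424 = 5668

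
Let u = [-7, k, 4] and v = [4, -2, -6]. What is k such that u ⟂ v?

u · v = (-7)·4 + k·(-2) + 4·(-6) = -52 - 2k
Set equal to 0: -2k = 52, so k = -26.

-26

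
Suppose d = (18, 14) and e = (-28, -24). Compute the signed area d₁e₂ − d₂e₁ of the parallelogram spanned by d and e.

-40

18·(-24) - 14·(-28) = -432 - (-392) = -40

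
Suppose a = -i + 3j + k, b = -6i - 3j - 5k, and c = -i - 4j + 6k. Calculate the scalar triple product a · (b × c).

182

b × c:
i: (-3)·6 - (-5)·(-4) = -18 - 20 = -38
j: (-5)·(-1) - (-6)·6 = 5 - (-36) = 41
k: (-6)·(-4) - (-3)·(-1) = 24 - 3 = 21
b × c = (-38, 41, 21)
a · (b × c) = (-1)·(-38) + 3·41 + 1·21 = 38 + 123 + 21 = 182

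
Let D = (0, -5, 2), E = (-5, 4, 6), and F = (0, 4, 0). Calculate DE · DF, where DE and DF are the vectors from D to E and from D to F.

73

DE = E − D = (-5, 9, 4)
DF = F − D = (0, 9, -2)
DE · DF = (-5)·0 + 9·9 + 4·(-2) = 0 + 81 - 8 = 73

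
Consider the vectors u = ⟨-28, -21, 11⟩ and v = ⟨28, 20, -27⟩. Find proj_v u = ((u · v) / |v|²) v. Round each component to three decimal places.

(-21.970, -15.693, 21.185)

u · v = (-28)·28 + (-21)·20 + 11·(-27) = -784 - 420 - 297 = -1501
|v|² = 784 + 400 + 729 = 1913
proj_v u = (-1501/1913) · (28, 20, -27) ≈ (-21.970, -15.693, 21.185)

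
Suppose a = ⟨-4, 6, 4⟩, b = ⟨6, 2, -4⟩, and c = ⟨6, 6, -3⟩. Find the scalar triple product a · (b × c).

b × c:
i: 2·(-3) - (-4)·6 = -6 - (-24) = 18
j: (-4)·6 - 6·(-3) = -24 - (-18) = -6
k: 6·6 - 2·6 = 36 - 12 = 24
b × c = (18, -6, 24)
a · (b × c) = (-4)·18 + 6·(-6) + 4·24 = -72 - 36 + 96 = -12

-12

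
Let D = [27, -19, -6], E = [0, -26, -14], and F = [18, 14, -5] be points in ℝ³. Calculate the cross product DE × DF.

(257, 99, -954)

DE = (-27, -7, -8)
DF = (-9, 33, 1)
i: (-7)·1 - (-8)·33 = -7 - (-264) = 257
j: (-8)·(-9) - (-27)·1 = 72 - (-27) = 99
k: (-27)·33 - (-7)·(-9) = -891 - 63 = -954
DE × DF = (257, 99, -954)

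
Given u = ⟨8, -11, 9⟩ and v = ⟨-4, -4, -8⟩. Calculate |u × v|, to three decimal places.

i: (-11)·(-8) - 9·(-4) = 88 - (-36) = 124
j: 9·(-4) - 8·(-8) = -36 - (-64) = 28
k: 8·(-4) - (-11)·(-4) = -32 - 44 = -76
u × v = (124, 28, -76)
|u × v| = √(124² + 28² + (-76)²) = √21936 ≈ 148.1081

148.108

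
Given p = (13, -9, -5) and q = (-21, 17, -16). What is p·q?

-346

p · q = 13·(-21) + (-9)·17 + (-5)·(-16) = -273 - 153 + 80 = -346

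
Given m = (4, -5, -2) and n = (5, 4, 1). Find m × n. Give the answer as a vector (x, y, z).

(3, -14, 41)

i: (-5)·1 - (-2)·4 = -5 - (-8) = 3
j: (-2)·5 - 4·1 = -10 - 4 = -14
k: 4·4 - (-5)·5 = 16 - (-25) = 41
m × n = (3, -14, 41)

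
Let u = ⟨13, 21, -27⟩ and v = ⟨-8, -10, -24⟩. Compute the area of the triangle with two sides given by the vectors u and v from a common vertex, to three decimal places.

468.856

i: 21·(-24) - (-27)·(-10) = -504 - 270 = -774
j: (-27)·(-8) - 13·(-24) = 216 - (-312) = 528
k: 13·(-10) - 21·(-8) = -130 - (-168) = 38
u × v = (-774, 528, 38)
|u × v| = √((-774)² + 528² + 38²) = √879304 ≈ 937.7121
area = ½ · 937.7121 ≈ 468.856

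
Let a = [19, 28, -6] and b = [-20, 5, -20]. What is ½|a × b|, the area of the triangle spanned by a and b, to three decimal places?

489.879

i: 28·(-20) - (-6)·5 = -560 - (-30) = -530
j: (-6)·(-20) - 19·(-20) = 120 - (-380) = 500
k: 19·5 - 28·(-20) = 95 - (-560) = 655
a × b = (-530, 500, 655)
|a × b| = √((-530)² + 500² + 655²) = √959925 ≈ 979.7576
area = ½ · 979.7576 ≈ 489.879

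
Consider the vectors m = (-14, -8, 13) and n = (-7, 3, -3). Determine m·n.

35

m · n = (-14)·(-7) + (-8)·3 + 13·(-3) = 98 - 24 - 39 = 35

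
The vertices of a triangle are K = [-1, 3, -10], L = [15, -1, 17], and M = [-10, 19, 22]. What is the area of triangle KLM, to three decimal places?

KL = (16, -4, 27),  KM = (-9, 16, 32)
i: (-4)·32 - 27·16 = -128 - 432 = -560
j: 27·(-9) - 16·32 = -243 - 512 = -755
k: 16·16 - (-4)·(-9) = 256 - 36 = 220
KL × KM = (-560, -755, 220)
|KL × KM| = √932025 ≈ 965.4144
area = ½ · 965.4144 ≈ 482.707

482.707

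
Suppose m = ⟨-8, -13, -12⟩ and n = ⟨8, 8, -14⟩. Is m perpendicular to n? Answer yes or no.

m · n = (-8)·8 + (-13)·8 + (-12)·(-14) = -64 - 104 + 168 = 0
Zero, so the vectors are orthogonal.

yes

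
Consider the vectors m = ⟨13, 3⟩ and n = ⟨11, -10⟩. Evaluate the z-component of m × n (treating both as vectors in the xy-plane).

-163

13·(-10) - 3·11 = -130 - 33 = -163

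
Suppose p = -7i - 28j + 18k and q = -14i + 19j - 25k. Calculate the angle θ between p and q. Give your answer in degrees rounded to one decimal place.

p · q = (-7)·(-14) + (-28)·19 + 18·(-25) = 98 - 532 - 450 = -884
|p|² = 49 + 784 + 324 = 1157,  |p| = √1157 ≈ 34.014703
|q|² = 196 + 361 + 625 = 1182,  |q| = √1182 ≈ 34.380227
cos θ = -884 / (34.014703 · 34.380227) ≈ -0.75592
θ = arccos(-0.75592) ≈ 139.1°

139.1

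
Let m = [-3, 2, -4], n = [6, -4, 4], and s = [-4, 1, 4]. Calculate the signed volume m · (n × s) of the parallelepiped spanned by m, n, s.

20

n × s:
i: (-4)·4 - 4·1 = -16 - 4 = -20
j: 4·(-4) - 6·4 = -16 - 24 = -40
k: 6·1 - (-4)·(-4) = 6 - 16 = -10
n × s = (-20, -40, -10)
m · (n × s) = (-3)·(-20) + 2·(-40) + (-4)·(-10) = 60 - 80 + 40 = 20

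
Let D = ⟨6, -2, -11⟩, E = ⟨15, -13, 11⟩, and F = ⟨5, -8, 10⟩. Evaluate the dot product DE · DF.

DE = E − D = (9, -11, 22)
DF = F − D = (-1, -6, 21)
DE · DF = 9·(-1) + (-11)·(-6) + 22·21 = -9 + 66 + 462 = 519

519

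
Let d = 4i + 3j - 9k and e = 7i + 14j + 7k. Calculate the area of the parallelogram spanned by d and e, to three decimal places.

i: 3·7 - (-9)·14 = 21 - (-126) = 147
j: (-9)·7 - 4·7 = -63 - 28 = -91
k: 4·14 - 3·7 = 56 - 21 = 35
d × e = (147, -91, 35)
|d × e| = √(147² + (-91)² + 35²) = √31115 ≈ 176.3944

176.394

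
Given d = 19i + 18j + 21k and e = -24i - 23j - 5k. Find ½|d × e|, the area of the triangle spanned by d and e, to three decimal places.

283.617

i: 18·(-5) - 21·(-23) = -90 - (-483) = 393
j: 21·(-24) - 19·(-5) = -504 - (-95) = -409
k: 19·(-23) - 18·(-24) = -437 - (-432) = -5
d × e = (393, -409, -5)
|d × e| = √(393² + (-409)² + (-5)²) = √321755 ≈ 567.2345
area = ½ · 567.2345 ≈ 283.617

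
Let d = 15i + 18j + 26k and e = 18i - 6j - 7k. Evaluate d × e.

(30, 573, -414)

i: 18·(-7) - 26·(-6) = -126 - (-156) = 30
j: 26·18 - 15·(-7) = 468 - (-105) = 573
k: 15·(-6) - 18·18 = -90 - 324 = -414
d × e = (30, 573, -414)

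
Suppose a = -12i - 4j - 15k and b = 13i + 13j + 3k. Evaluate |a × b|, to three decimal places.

263.792

i: (-4)·3 - (-15)·13 = -12 - (-195) = 183
j: (-15)·13 - (-12)·3 = -195 - (-36) = -159
k: (-12)·13 - (-4)·13 = -156 - (-52) = -104
a × b = (183, -159, -104)
|a × b| = √(183² + (-159)² + (-104)²) = √69586 ≈ 263.7916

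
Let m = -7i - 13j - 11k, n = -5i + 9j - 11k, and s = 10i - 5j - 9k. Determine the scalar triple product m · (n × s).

3682

n × s:
i: 9·(-9) - (-11)·(-5) = -81 - 55 = -136
j: (-11)·10 - (-5)·(-9) = -110 - 45 = -155
k: (-5)·(-5) - 9·10 = 25 - 90 = -65
n × s = (-136, -155, -65)
m · (n × s) = (-7)·(-136) + (-13)·(-155) + (-11)·(-65) = 952 + 2015 + 715 = 3682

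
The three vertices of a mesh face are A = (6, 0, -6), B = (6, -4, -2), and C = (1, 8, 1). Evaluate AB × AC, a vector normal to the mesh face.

AB = (0, -4, 4)
AC = (-5, 8, 7)
i: (-4)·7 - 4·8 = -28 - 32 = -60
j: 4·(-5) - 0·7 = -20 - 0 = -20
k: 0·8 - (-4)·(-5) = 0 - 20 = -20
AB × AC = (-60, -20, -20)

(-60, -20, -20)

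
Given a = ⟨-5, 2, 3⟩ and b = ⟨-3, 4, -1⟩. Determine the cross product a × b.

(-14, -14, -14)

i: 2·(-1) - 3·4 = -2 - 12 = -14
j: 3·(-3) - (-5)·(-1) = -9 - 5 = -14
k: (-5)·4 - 2·(-3) = -20 - (-6) = -14
a × b = (-14, -14, -14)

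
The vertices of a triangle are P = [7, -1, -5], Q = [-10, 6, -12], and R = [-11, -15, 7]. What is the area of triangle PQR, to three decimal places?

245.760

PQ = (-17, 7, -7),  PR = (-18, -14, 12)
i: 7·12 - (-7)·(-14) = 84 - 98 = -14
j: (-7)·(-18) - (-17)·12 = 126 - (-204) = 330
k: (-17)·(-14) - 7·(-18) = 238 - (-126) = 364
PQ × PR = (-14, 330, 364)
|PQ × PR| = √241592 ≈ 491.5201
area = ½ · 491.5201 ≈ 245.760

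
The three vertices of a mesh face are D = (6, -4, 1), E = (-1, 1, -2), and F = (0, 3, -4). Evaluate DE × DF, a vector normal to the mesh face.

DE = (-7, 5, -3)
DF = (-6, 7, -5)
i: 5·(-5) - (-3)·7 = -25 - (-21) = -4
j: (-3)·(-6) - (-7)·(-5) = 18 - 35 = -17
k: (-7)·7 - 5·(-6) = -49 - (-30) = -19
DE × DF = (-4, -17, -19)

(-4, -17, -19)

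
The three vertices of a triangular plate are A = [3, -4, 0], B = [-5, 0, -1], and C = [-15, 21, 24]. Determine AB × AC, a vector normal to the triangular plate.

(121, 210, -128)

AB = (-8, 4, -1)
AC = (-18, 25, 24)
i: 4·24 - (-1)·25 = 96 - (-25) = 121
j: (-1)·(-18) - (-8)·24 = 18 - (-192) = 210
k: (-8)·25 - 4·(-18) = -200 - (-72) = -128
AB × AC = (121, 210, -128)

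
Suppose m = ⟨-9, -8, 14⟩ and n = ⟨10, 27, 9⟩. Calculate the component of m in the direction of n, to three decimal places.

m · n = (-9)·10 + (-8)·27 + 14·9 = -90 - 216 + 126 = -180
|n| = √(100 + 729 + 81) = √910 ≈ 30.1662
comp_n m = -180 / √910 ≈ -5.967

-5.967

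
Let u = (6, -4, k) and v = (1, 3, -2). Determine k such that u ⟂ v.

u · v = 6·1 + (-4)·3 + k·(-2) = -6 - 2k
Set equal to 0: -2k = 6, so k = -3.

-3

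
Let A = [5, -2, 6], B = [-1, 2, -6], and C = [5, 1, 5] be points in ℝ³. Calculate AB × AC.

(32, -6, -18)

AB = (-6, 4, -12)
AC = (0, 3, -1)
i: 4·(-1) - (-12)·3 = -4 - (-36) = 32
j: (-12)·0 - (-6)·(-1) = 0 - 6 = -6
k: (-6)·3 - 4·0 = -18 - 0 = -18
AB × AC = (32, -6, -18)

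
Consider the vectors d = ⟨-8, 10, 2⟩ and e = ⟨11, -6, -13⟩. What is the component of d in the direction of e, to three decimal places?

d · e = (-8)·11 + 10·(-6) + 2·(-13) = -88 - 60 - 26 = -174
|e| = √(121 + 36 + 169) = √326 ≈ 18.0555
comp_e d = -174 / √326 ≈ -9.637

-9.637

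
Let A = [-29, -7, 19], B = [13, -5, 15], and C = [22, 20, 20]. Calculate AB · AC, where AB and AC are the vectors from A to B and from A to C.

2192

AB = B − A = (42, 2, -4)
AC = C − A = (51, 27, 1)
AB · AC = 42·51 + 2·27 + (-4)·1 = 2142 + 54 - 4 = 2192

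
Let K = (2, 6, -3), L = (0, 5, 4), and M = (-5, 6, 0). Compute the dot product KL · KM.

KL = L − K = (-2, -1, 7)
KM = M − K = (-7, 0, 3)
KL · KM = (-2)·(-7) + (-1)·0 + 7·3 = 14 + 0 + 21 = 35

35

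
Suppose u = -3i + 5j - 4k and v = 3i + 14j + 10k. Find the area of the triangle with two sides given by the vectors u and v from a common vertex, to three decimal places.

i: 5·10 - (-4)·14 = 50 - (-56) = 106
j: (-4)·3 - (-3)·10 = -12 - (-30) = 18
k: (-3)·14 - 5·3 = -42 - 15 = -57
u × v = (106, 18, -57)
|u × v| = √(106² + 18² + (-57)²) = √14809 ≈ 121.6922
area = ½ · 121.6922 ≈ 60.846

60.846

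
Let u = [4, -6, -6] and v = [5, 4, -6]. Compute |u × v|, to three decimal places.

i: (-6)·(-6) - (-6)·4 = 36 - (-24) = 60
j: (-6)·5 - 4·(-6) = -30 - (-24) = -6
k: 4·4 - (-6)·5 = 16 - (-30) = 46
u × v = (60, -6, 46)
|u × v| = √(60² + (-6)² + 46²) = √5752 ≈ 75.8419

75.842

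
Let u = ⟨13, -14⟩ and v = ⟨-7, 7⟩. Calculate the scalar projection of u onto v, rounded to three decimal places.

u · v = 13·(-7) + (-14)·7 = -91 - 98 = -189
|v| = √(49 + 49) = √98 ≈ 9.8995
comp_v u = -189 / √98 ≈ -19.092

-19.092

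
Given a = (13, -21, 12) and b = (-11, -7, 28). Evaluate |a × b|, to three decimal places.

i: (-21)·28 - 12·(-7) = -588 - (-84) = -504
j: 12·(-11) - 13·28 = -132 - 364 = -496
k: 13·(-7) - (-21)·(-11) = -91 - 231 = -322
a × b = (-504, -496, -322)
|a × b| = √((-504)² + (-496)² + (-322)²) = √603716 ≈ 776.9916

776.992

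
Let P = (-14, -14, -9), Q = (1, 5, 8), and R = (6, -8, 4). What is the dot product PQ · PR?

PQ = Q − P = (15, 19, 17)
PR = R − P = (20, 6, 13)
PQ · PR = 15·20 + 19·6 + 17·13 = 300 + 114 + 221 = 635

635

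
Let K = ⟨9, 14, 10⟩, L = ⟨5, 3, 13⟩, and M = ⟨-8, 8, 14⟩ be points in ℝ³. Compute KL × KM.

(-26, -35, -163)

KL = (-4, -11, 3)
KM = (-17, -6, 4)
i: (-11)·4 - 3·(-6) = -44 - (-18) = -26
j: 3·(-17) - (-4)·4 = -51 - (-16) = -35
k: (-4)·(-6) - (-11)·(-17) = 24 - 187 = -163
KL × KM = (-26, -35, -163)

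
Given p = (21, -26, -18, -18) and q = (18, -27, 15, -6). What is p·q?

918

p · q = 21·18 + (-26)·(-27) + (-18)·15 + (-18)·(-6) = 378 + 702 - 270 + 108 = 918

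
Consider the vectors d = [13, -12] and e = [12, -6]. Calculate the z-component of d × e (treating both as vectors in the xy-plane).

13·(-6) - (-12)·12 = -78 - (-144) = 66

66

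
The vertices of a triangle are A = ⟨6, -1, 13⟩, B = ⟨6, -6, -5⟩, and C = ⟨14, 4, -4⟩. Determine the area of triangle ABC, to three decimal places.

AB = (0, -5, -18),  AC = (8, 5, -17)
i: (-5)·(-17) - (-18)·5 = 85 - (-90) = 175
j: (-18)·8 - 0·(-17) = -144 - 0 = -144
k: 0·5 - (-5)·8 = 0 - (-40) = 40
AB × AC = (175, -144, 40)
|AB × AC| = √52961 ≈ 230.1326
area = ½ · 230.1326 ≈ 115.066

115.066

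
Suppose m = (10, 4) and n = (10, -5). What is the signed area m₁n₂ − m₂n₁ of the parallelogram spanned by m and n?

10·(-5) - 4·10 = -50 - 40 = -90

-90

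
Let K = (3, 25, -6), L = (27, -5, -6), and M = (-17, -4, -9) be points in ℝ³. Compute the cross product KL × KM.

KL = (24, -30, 0)
KM = (-20, -29, -3)
i: (-30)·(-3) - 0·(-29) = 90 - 0 = 90
j: 0·(-20) - 24·(-3) = 0 - (-72) = 72
k: 24·(-29) - (-30)·(-20) = -696 - 600 = -1296
KL × KM = (90, 72, -1296)

(90, 72, -1296)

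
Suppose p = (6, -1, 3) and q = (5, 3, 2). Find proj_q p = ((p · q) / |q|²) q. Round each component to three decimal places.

p · q = 6·5 + (-1)·3 + 3·2 = 30 - 3 + 6 = 33
|q|² = 25 + 9 + 4 = 38
proj_q p = (33/38) · (5, 3, 2) ≈ (4.342, 2.605, 1.737)

(4.342, 2.605, 1.737)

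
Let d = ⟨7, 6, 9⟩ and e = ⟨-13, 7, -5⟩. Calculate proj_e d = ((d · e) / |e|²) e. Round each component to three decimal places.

d · e = 7·(-13) + 6·7 + 9·(-5) = -91 + 42 - 45 = -94
|e|² = 169 + 49 + 25 = 243
proj_e d = (-94/243) · (-13, 7, -5) ≈ (5.029, -2.708, 1.934)

(5.029, -2.708, 1.934)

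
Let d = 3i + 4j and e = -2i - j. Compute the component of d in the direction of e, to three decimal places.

-4.472

d · e = 3·(-2) + 4·(-1) = -6 - 4 = -10
|e| = √(4 + 1) = √5 ≈ 2.2361
comp_e d = -10 / √5 ≈ -4.472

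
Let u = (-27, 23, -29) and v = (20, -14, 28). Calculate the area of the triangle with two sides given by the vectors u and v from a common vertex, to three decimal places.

153.577

i: 23·28 - (-29)·(-14) = 644 - 406 = 238
j: (-29)·20 - (-27)·28 = -580 - (-756) = 176
k: (-27)·(-14) - 23·20 = 378 - 460 = -82
u × v = (238, 176, -82)
|u × v| = √(238² + 176² + (-82)²) = √94344 ≈ 307.1547
area = ½ · 307.1547 ≈ 153.577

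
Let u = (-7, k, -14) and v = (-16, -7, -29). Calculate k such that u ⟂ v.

74

u · v = (-7)·(-16) + k·(-7) + (-14)·(-29) = 518 - 7k
Set equal to 0: -7k = -518, so k = 74.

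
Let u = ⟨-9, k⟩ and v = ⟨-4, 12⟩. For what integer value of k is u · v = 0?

-3

u · v = (-9)·(-4) + k·12 = 36 + 12k
Set equal to 0: 12k = -36, so k = -3.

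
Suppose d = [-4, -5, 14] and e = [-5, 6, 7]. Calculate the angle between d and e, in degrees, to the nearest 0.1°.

d · e = (-4)·(-5) + (-5)·6 + 14·7 = 20 - 30 + 98 = 88
|d|² = 16 + 25 + 196 = 237,  |d| = √237 ≈ 15.394804
|e|² = 25 + 36 + 49 = 110,  |e| = √110 ≈ 10.488088
cos θ = 88 / (15.394804 · 10.488088) ≈ 0.54502
θ = arccos(0.54502) ≈ 57.0°

57.0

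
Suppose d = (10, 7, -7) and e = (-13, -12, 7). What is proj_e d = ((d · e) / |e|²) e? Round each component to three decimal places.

(9.445, 8.718, -5.086)

d · e = 10·(-13) + 7·(-12) + (-7)·7 = -130 - 84 - 49 = -263
|e|² = 169 + 144 + 49 = 362
proj_e d = (-263/362) · (-13, -12, 7) ≈ (9.445, 8.718, -5.086)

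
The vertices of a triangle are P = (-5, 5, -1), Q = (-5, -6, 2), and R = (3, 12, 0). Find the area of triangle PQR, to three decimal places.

48.332

PQ = (0, -11, 3),  PR = (8, 7, 1)
i: (-11)·1 - 3·7 = -11 - 21 = -32
j: 3·8 - 0·1 = 24 - 0 = 24
k: 0·7 - (-11)·8 = 0 - (-88) = 88
PQ × PR = (-32, 24, 88)
|PQ × PR| = √9344 ≈ 96.6644
area = ½ · 96.6644 ≈ 48.332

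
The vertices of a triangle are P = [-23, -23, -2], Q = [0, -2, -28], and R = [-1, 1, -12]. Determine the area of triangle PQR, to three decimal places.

PQ = (23, 21, -26),  PR = (22, 24, -10)
i: 21·(-10) - (-26)·24 = -210 - (-624) = 414
j: (-26)·22 - 23·(-10) = -572 - (-230) = -342
k: 23·24 - 21·22 = 552 - 462 = 90
PQ × PR = (414, -342, 90)
|PQ × PR| = √296460 ≈ 544.4814
area = ½ · 544.4814 ≈ 272.241

272.241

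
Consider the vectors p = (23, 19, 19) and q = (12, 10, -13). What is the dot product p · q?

p · q = 23·12 + 19·10 + 19·(-13) = 276 + 190 - 247 = 219

219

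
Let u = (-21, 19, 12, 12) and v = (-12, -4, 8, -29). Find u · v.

u · v = (-21)·(-12) + 19·(-4) + 12·8 + 12·(-29) = 252 - 76 + 96 - 348 = -76

-76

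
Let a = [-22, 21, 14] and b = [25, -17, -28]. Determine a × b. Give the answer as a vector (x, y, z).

i: 21·(-28) - 14·(-17) = -588 - (-238) = -350
j: 14·25 - (-22)·(-28) = 350 - 616 = -266
k: (-22)·(-17) - 21·25 = 374 - 525 = -151
a × b = (-350, -266, -151)

(-350, -266, -151)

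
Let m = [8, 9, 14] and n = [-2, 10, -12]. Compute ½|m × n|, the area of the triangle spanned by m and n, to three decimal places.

137.597

i: 9·(-12) - 14·10 = -108 - 140 = -248
j: 14·(-2) - 8·(-12) = -28 - (-96) = 68
k: 8·10 - 9·(-2) = 80 - (-18) = 98
m × n = (-248, 68, 98)
|m × n| = √((-248)² + 68² + 98²) = √75732 ≈ 275.1945
area = ½ · 275.1945 ≈ 137.597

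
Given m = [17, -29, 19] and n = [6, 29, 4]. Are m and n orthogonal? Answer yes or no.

m · n = 17·6 + (-29)·29 + 19·4 = 102 - 841 + 76 = -663
Nonzero, so the vectors are not orthogonal.

no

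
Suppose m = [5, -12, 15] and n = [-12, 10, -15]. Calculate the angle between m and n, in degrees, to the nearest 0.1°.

m · n = 5·(-12) + (-12)·10 + 15·(-15) = -60 - 120 - 225 = -405
|m|² = 25 + 144 + 225 = 394,  |m| = √394 ≈ 19.849433
|n|² = 144 + 100 + 225 = 469,  |n| = √469 ≈ 21.656408
cos θ = -405 / (19.849433 · 21.656408) ≈ -0.94215
θ = arccos(-0.94215) ≈ 160.4°

160.4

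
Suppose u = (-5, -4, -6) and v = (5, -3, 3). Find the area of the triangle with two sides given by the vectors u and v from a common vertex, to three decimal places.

24.238

i: (-4)·3 - (-6)·(-3) = -12 - 18 = -30
j: (-6)·5 - (-5)·3 = -30 - (-15) = -15
k: (-5)·(-3) - (-4)·5 = 15 - (-20) = 35
u × v = (-30, -15, 35)
|u × v| = √((-30)² + (-15)² + 35²) = √2350 ≈ 48.4768
area = ½ · 48.4768 ≈ 24.238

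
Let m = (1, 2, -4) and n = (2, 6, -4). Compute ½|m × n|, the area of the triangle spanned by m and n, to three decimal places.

8.307

i: 2·(-4) - (-4)·6 = -8 - (-24) = 16
j: (-4)·2 - 1·(-4) = -8 - (-4) = -4
k: 1·6 - 2·2 = 6 - 4 = 2
m × n = (16, -4, 2)
|m × n| = √(16² + (-4)² + 2²) = √276 ≈ 16.6132
area = ½ · 16.6132 ≈ 8.307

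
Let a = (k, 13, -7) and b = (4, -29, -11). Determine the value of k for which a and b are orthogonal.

75

a · b = k·4 + 13·(-29) + (-7)·(-11) = -300 + 4k
Set equal to 0: 4k = 300, so k = 75.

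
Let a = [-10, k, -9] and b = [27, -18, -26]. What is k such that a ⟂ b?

-2

a · b = (-10)·27 + k·(-18) + (-9)·(-26) = -36 - 18k
Set equal to 0: -18k = 36, so k = -2.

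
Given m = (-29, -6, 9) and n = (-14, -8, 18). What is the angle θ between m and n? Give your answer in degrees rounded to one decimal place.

34.6

m · n = (-29)·(-14) + (-6)·(-8) + 9·18 = 406 + 48 + 162 = 616
|m|² = 841 + 36 + 81 = 958,  |m| = √958 ≈ 30.951575
|n|² = 196 + 64 + 324 = 584,  |n| = √584 ≈ 24.166092
cos θ = 616 / (30.951575 · 24.166092) ≈ 0.82355
θ = arccos(0.82355) ≈ 34.6°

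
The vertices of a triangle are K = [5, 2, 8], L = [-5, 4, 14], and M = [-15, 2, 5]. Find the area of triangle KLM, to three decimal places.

77.679

KL = (-10, 2, 6),  KM = (-20, 0, -3)
i: 2·(-3) - 6·0 = -6 - 0 = -6
j: 6·(-20) - (-10)·(-3) = -120 - 30 = -150
k: (-10)·0 - 2·(-20) = 0 - (-40) = 40
KL × KM = (-6, -150, 40)
|KL × KM| = √24136 ≈ 155.3577
area = ½ · 155.3577 ≈ 77.679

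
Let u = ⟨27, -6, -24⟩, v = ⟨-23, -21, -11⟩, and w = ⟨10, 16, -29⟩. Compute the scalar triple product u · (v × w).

v × w:
i: (-21)·(-29) - (-11)·16 = 609 - (-176) = 785
j: (-11)·10 - (-23)·(-29) = -110 - 667 = -777
k: (-23)·16 - (-21)·10 = -368 - (-210) = -158
v × w = (785, -777, -158)
u · (v × w) = 27·785 + (-6)·(-777) + (-24)·(-158) = 21195 + 4662 + 3792 = 29649

29649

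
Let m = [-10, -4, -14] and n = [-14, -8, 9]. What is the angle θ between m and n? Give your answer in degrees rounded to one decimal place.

m · n = (-10)·(-14) + (-4)·(-8) + (-14)·9 = 140 + 32 - 126 = 46
|m|² = 100 + 16 + 196 = 312,  |m| = √312 ≈ 17.663522
|n|² = 196 + 64 + 81 = 341,  |n| = √341 ≈ 18.466185
cos θ = 46 / (17.663522 · 18.466185) ≈ 0.14103
θ = arccos(0.14103) ≈ 81.9°

81.9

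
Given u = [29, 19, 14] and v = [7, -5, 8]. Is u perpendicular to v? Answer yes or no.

no

u · v = 29·7 + 19·(-5) + 14·8 = 203 - 95 + 112 = 220
Nonzero, so the vectors are not orthogonal.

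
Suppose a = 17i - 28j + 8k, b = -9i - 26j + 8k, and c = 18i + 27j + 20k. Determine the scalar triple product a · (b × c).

b × c:
i: (-26)·20 - 8·27 = -520 - 216 = -736
j: 8·18 - (-9)·20 = 144 - (-180) = 324
k: (-9)·27 - (-26)·18 = -243 - (-468) = 225
b × c = (-736, 324, 225)
a · (b × c) = 17·(-736) + (-28)·324 + 8·225 = -12512 - 9072 + 1800 = -19784

-19784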